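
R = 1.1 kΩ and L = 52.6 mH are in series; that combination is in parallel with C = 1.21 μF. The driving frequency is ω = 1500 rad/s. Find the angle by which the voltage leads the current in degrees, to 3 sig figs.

-62.7°

X_L = ωL = 78.9 Ω
X_C = 1/(ωC) = 551 Ω
Branch 1 (R+jX_L): Z₁ = 1100 + j78.9 Ω, |Z₁| = 1100 Ω
Branch 2 (−jX_C): Z₂ = −j551 Ω
Parallel: Z = Z₁Z₂/(Z₁+Z₂), |Z| = 508 Ω, ∠Z = -62.7°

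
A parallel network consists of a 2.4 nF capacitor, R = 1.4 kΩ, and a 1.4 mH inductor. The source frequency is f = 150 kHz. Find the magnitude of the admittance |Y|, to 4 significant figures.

1.665 mS

ω = 2πf = 942500 rad/s
X_L = ωL = 1319 Ω
X_C = 1/(ωC) = 442.1 Ω
Parallel: admittances add. Y = 1/R + 1/(jωL) + jωC
Y = (0.0007143 + j0.001504) S
|Y| = 0.001665 S → |Z| = 1/|Y| = 600.6 Ω, ∠Z = −∠Y = -64.60°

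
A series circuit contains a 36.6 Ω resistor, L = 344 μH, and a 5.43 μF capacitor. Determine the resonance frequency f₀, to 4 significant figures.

ω₀ = 1/√(LC) = 1/√(0.000344 × 5.43e-06) = 23140 rad/s
f₀ = ω₀/(2π) = 3.682 kHz

3.682 kHz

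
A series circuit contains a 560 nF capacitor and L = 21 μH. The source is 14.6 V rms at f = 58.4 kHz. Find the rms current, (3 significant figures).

ω = 2πf = 366900 rad/s
X_L = ωL = 7.71 Ω
X_C = 1/(ωC) = 4.87 Ω
Net reactance X = X_L − X_C = 2.84 Ω
Z = j2.84 Ω
|Z| = √(0² + 2.84²) = 2.84 Ω
I = V/|Z| = 14.6/2.84 = 5.14 A

5.14 A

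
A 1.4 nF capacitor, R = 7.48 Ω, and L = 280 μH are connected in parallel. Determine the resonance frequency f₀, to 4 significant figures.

254.2 kHz

ω₀ = 1/√(LC) = 1/√(0.00028 × 1.4e-09) = 1.597e+06 rad/s
f₀ = ω₀/(2π) = 254.2 kHz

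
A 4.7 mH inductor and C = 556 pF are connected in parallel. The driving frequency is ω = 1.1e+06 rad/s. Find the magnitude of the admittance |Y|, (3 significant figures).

X_L = ωL = 5170 Ω
X_C = 1/(ωC) = 1640 Ω
Parallel: admittances add. Y = 1/(jωL) + jωC
Y = (0 + j0.000418) S
|Y| = 0.000418 S → |Z| = 1/|Y| = 2390 Ω, ∠Z = −∠Y = -90.0°

418 μS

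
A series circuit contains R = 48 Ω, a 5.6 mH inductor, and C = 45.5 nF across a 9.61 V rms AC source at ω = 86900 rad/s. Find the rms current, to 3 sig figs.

X_L = ωL = 487 Ω
X_C = 1/(ωC) = 253 Ω
Net reactance X = X_L − X_C = 234 Ω
Z = 48.0 + j234 Ω
|Z| = √(48.0² + 234²) = 239 Ω
I = V/|Z| = 9.61/239 = 40.3 mA

40.3 mA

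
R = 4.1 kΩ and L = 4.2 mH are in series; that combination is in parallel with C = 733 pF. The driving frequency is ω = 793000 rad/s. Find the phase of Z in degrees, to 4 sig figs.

-72.35°

X_L = ωL = 3331 Ω
X_C = 1/(ωC) = 1720 Ω
Branch 1 (R+jX_L): Z₁ = 4100 + j3331 Ω, |Z₁| = 5282 Ω
Branch 2 (−jX_C): Z₂ = −j1720 Ω
Parallel: Z = Z₁Z₂/(Z₁+Z₂), |Z| = 2063 Ω, ∠Z = -72.35°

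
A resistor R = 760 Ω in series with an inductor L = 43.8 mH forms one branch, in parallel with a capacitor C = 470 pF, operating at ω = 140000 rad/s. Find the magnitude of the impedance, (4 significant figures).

X_L = ωL = 6132 Ω
X_C = 1/(ωC) = 15200 Ω
Branch 1 (R+jX_L): Z₁ = 760.0 + j6132 Ω, |Z₁| = 6179 Ω
Branch 2 (−jX_C): Z₂ = −j15200 Ω
Parallel: Z = Z₁Z₂/(Z₁+Z₂), |Z| = 10320 Ω, ∠Z = 78.14°

10320 Ω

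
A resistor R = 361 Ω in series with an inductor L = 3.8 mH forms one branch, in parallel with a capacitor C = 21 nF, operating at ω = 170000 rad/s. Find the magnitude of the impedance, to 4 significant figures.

403.3 Ω

X_L = ωL = 646.0 Ω
X_C = 1/(ωC) = 280.1 Ω
Branch 1 (R+jX_L): Z₁ = 361.0 + j646.0 Ω, |Z₁| = 740.0 Ω
Branch 2 (−jX_C): Z₂ = −j280.1 Ω
Parallel: Z = Z₁Z₂/(Z₁+Z₂), |Z| = 403.3 Ω, ∠Z = -74.58°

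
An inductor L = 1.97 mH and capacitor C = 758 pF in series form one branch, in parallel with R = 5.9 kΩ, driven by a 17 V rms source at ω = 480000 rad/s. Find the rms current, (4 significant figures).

X_L = ωL = 945.6 Ω
X_C = 1/(ωC) = 2748 Ω
Branch 1: Z₁ = R = 5900 Ω
Branch 2 (series LC): Z₂ = j(X_L − X_C) = −j1803 Ω
Parallel: Z = Z₁Z₂/(Z₁+Z₂), |Z| = 1724 Ω, ∠Z = -73.01°
I = V/|Z| = 17/1724 = 9.860 mA

9.860 mA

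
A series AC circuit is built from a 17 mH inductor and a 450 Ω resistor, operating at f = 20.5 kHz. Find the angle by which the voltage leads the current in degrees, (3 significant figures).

78.4°

ω = 2πf = 128800 rad/s
X_L = ωL = 2190 Ω
Z = 450 + j2190 Ω
|Z| = √(450² + 2190²) = 2240 Ω
∠Z = arctan(2190/450) = 78.4°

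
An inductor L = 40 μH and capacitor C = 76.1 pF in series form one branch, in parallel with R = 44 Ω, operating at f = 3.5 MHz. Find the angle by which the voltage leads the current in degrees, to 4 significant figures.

8.865°

ω = 2πf = 2.199e+07 rad/s
X_L = ωL = 879.6 Ω
X_C = 1/(ωC) = 597.5 Ω
Branch 1: Z₁ = R = 44.00 Ω
Branch 2 (series LC): Z₂ = j(X_L − X_C) = j282.1 Ω
Parallel: Z = Z₁Z₂/(Z₁+Z₂), |Z| = 43.47 Ω, ∠Z = 8.865°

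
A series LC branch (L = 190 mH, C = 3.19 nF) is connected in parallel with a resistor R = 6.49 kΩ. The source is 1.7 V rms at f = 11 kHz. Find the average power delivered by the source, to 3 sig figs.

445 μW

ω = 2πf = 69120 rad/s
X_L = ωL = 13100 Ω
X_C = 1/(ωC) = 4540 Ω
Branch 1: Z₁ = R = 6490 Ω
Branch 2 (series LC): Z₂ = j(X_L − X_C) = j8600 Ω
Parallel: Z = Z₁Z₂/(Z₁+Z₂), |Z| = 5180 Ω, ∠Z = 37.1°
I = V/|Z| = 328 μA
P = VI cos φ = 1.7 × 0.000328 × cos(37.1°) = 445 μW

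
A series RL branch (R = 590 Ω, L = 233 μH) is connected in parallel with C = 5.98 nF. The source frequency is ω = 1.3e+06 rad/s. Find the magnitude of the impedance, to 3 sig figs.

X_L = ωL = 303 Ω
X_C = 1/(ωC) = 129 Ω
Branch 1 (R+jX_L): Z₁ = 590 + j303 Ω, |Z₁| = 663 Ω
Branch 2 (−jX_C): Z₂ = −j129 Ω
Parallel: Z = Z₁Z₂/(Z₁+Z₂), |Z| = 139 Ω, ∠Z = -79.3°

139 Ω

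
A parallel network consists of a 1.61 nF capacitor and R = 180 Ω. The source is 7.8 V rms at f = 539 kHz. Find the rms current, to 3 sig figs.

60.7 mA

ω = 2πf = 3.387e+06 rad/s
X_C = 1/(ωC) = 183 Ω
Parallel: admittances add. Y = 1/R + jωC
Y = (0.00556 + j0.00545) S
|Y| = 0.00778 S → |Z| = 1/|Y| = 128 Ω, ∠Z = −∠Y = -44.5°
I = V/|Z| = 7.8/128 = 60.7 mA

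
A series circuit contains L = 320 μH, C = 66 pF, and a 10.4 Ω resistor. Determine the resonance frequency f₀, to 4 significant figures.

ω₀ = 1/√(LC) = 1/√(0.00032 × 6.6e-11) = 6.881e+06 rad/s
f₀ = ω₀/(2π) = 1.095 MHz

1.095 MHz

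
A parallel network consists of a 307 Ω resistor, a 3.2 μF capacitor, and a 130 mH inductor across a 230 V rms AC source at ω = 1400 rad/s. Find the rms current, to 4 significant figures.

784.7 mA

X_L = ωL = 182.0 Ω
X_C = 1/(ωC) = 223.2 Ω
Parallel: admittances add. Y = 1/R + 1/(jωL) + jωC
Y = (0.003257 − j0.001015) S
|Y| = 0.003412 S → |Z| = 1/|Y| = 293.1 Ω, ∠Z = −∠Y = 17.30°
I = V/|Z| = 230/293.1 = 784.7 mA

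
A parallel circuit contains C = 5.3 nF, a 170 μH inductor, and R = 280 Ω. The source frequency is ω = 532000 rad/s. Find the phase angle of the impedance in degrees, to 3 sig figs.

66.6°

X_L = ωL = 90.4 Ω
X_C = 1/(ωC) = 355 Ω
Parallel: admittances add. Y = 1/R + 1/(jωL) + jωC
Y = (0.00357 − j0.00824) S
|Y| = 0.00898 S → |Z| = 1/|Y| = 111 Ω, ∠Z = −∠Y = 66.6°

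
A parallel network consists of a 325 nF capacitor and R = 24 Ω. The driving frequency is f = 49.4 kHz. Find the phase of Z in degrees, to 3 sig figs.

-67.6°

ω = 2πf = 310400 rad/s
X_C = 1/(ωC) = 9.91 Ω
Parallel: admittances add. Y = 1/R + jωC
Y = (0.0417 + j0.101) S
|Y| = 0.109 S → |Z| = 1/|Y| = 9.16 Ω, ∠Z = −∠Y = -67.6°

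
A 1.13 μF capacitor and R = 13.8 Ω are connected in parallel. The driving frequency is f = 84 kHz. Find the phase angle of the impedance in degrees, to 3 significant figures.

-83.1°

ω = 2πf = 527800 rad/s
X_C = 1/(ωC) = 1.68 Ω
Parallel: admittances add. Y = 1/R + jωC
Y = (0.0725 + j0.596) S
|Y| = 0.601 S → |Z| = 1/|Y| = 1.66 Ω, ∠Z = −∠Y = -83.1°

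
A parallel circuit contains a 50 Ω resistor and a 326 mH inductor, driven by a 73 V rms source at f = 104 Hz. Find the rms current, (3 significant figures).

ω = 2πf = 653.5 rad/s
X_L = ωL = 213 Ω
Parallel: admittances add. Y = 1/R + 1/(jωL)
Y = (0.0200 − j0.00469) S
|Y| = 0.0205 S → |Z| = 1/|Y| = 48.7 Ω, ∠Z = −∠Y = 13.2°
I = V/|Z| = 73/48.7 = 1.50 A

1.50 A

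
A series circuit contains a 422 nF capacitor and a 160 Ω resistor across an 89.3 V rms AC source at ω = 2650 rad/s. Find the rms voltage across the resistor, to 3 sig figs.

X_C = 1/(ωC) = 894 Ω
Z = 160 − j894 Ω
|Z| = √(160² + 894²) = 908 Ω
I = V/|Z| = 98.3 mA
V_R = I·|Z_R| = 0.0983 × 160 = 15.7 V

15.7 V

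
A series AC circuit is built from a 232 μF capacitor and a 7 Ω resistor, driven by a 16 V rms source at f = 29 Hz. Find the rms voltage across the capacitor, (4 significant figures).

15.34 V

ω = 2πf = 182.2 rad/s
X_C = 1/(ωC) = 23.66 Ω
Z = 7.000 − j23.66 Ω
|Z| = √(7.000² + 23.66²) = 24.67 Ω
I = V/|Z| = 648.6 mA
V_C = I·|Z_C| = 0.6486 × 23.66 = 15.34 V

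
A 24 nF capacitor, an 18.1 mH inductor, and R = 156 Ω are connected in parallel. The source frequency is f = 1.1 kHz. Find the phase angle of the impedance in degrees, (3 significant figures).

ω = 2πf = 6912 rad/s
X_L = ωL = 125 Ω
X_C = 1/(ωC) = 6030 Ω
Parallel: admittances add. Y = 1/R + 1/(jωL) + jωC
Y = (0.00641 − j0.00783) S
|Y| = 0.0101 S → |Z| = 1/|Y| = 98.8 Ω, ∠Z = −∠Y = 50.7°

50.7°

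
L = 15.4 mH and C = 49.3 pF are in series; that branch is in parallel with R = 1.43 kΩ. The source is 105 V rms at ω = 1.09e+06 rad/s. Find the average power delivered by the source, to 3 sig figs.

7.71 W

X_L = ωL = 16800 Ω
X_C = 1/(ωC) = 18600 Ω
Branch 1: Z₁ = R = 1430 Ω
Branch 2 (series LC): Z₂ = j(X_L − X_C) = −j1820 Ω
Parallel: Z = Z₁Z₂/(Z₁+Z₂), |Z| = 1130 Ω, ∠Z = -38.1°
I = V/|Z| = 93.3 mA
P = VI cos φ = 105 × 0.0933 × cos(-38.1°) = 7.71 W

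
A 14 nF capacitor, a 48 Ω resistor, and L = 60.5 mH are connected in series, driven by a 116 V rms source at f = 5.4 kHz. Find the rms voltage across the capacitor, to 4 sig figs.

3433 V

ω = 2πf = 33930 rad/s
X_L = ωL = 2053 Ω
X_C = 1/(ωC) = 2105 Ω
Net reactance X = X_L − X_C = -52.51 Ω
Z = 48.00 − j52.51 Ω
|Z| = √(48.00² + 52.51²) = 71.14 Ω
I = V/|Z| = 1.631 A
V_C = I·|Z_C| = 1.631 × 2105 = 3433 V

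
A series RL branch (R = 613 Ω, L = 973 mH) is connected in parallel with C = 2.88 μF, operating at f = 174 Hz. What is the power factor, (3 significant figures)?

0.164

ω = 2πf = 1093 rad/s
X_L = ωL = 1060 Ω
X_C = 1/(ωC) = 318 Ω
Branch 1 (R+jX_L): Z₁ = 613 + j1060 Ω, |Z₁| = 1230 Ω
Branch 2 (−jX_C): Z₂ = −j318 Ω
Parallel: Z = Z₁Z₂/(Z₁+Z₂), |Z| = 404 Ω, ∠Z = -80.5°
cos φ = cos(-80.5°) = 0.164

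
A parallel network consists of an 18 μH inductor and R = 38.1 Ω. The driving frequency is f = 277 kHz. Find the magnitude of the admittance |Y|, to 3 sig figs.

41.3 mS

ω = 2πf = 1.74e+06 rad/s
X_L = ωL = 31.3 Ω
Parallel: admittances add. Y = 1/R + 1/(jωL)
Y = (0.0262 − j0.0319) S
|Y| = 0.0413 S → |Z| = 1/|Y| = 24.2 Ω, ∠Z = −∠Y = 50.6°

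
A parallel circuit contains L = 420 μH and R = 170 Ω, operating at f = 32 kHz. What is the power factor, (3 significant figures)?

0.445

ω = 2πf = 201100 rad/s
X_L = ωL = 84.4 Ω
Parallel: admittances add. Y = 1/R + 1/(jωL)
Y = (0.00588 − j0.0118) S
|Y| = 0.0132 S → |Z| = 1/|Y| = 75.6 Ω, ∠Z = −∠Y = 63.6°
cos φ = cos(63.6°) = 0.445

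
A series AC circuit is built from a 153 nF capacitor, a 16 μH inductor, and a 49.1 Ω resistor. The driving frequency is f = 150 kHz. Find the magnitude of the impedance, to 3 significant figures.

ω = 2πf = 942500 rad/s
X_L = ωL = 15.1 Ω
X_C = 1/(ωC) = 6.93 Ω
Net reactance X = X_L − X_C = 8.14 Ω
Z = 49.1 + j8.14 Ω
|Z| = √(49.1² + 8.14²) = 49.8 Ω

49.8 Ω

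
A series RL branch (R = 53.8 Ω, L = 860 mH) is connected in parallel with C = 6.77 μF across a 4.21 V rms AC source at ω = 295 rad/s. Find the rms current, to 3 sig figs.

X_L = ωL = 254 Ω
X_C = 1/(ωC) = 501 Ω
Branch 1 (R+jX_L): Z₁ = 53.8 + j254 Ω, |Z₁| = 259 Ω
Branch 2 (−jX_C): Z₂ = −j501 Ω
Parallel: Z = Z₁Z₂/(Z₁+Z₂), |Z| = 514 Ω, ∠Z = 65.7°
I = V/|Z| = 4.21/514 = 8.20 mA

8.20 mA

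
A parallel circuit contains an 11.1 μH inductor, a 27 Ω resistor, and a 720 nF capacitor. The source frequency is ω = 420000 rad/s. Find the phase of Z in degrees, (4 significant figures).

-67.15°

X_L = ωL = 4.662 Ω
X_C = 1/(ωC) = 3.307 Ω
Parallel: admittances add. Y = 1/R + 1/(jωL) + jωC
Y = (0.03704 + j0.08790) S
|Y| = 0.09538 S → |Z| = 1/|Y| = 10.48 Ω, ∠Z = −∠Y = -67.15°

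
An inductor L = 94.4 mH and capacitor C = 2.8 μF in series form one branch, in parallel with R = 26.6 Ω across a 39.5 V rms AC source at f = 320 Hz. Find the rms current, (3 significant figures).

3.57 A

ω = 2πf = 2011 rad/s
X_L = ωL = 190 Ω
X_C = 1/(ωC) = 178 Ω
Branch 1: Z₁ = R = 26.6 Ω
Branch 2 (series LC): Z₂ = j(X_L − X_C) = j12.2 Ω
Parallel: Z = Z₁Z₂/(Z₁+Z₂), |Z| = 11.1 Ω, ∠Z = 65.4°
I = V/|Z| = 39.5/11.1 = 3.57 A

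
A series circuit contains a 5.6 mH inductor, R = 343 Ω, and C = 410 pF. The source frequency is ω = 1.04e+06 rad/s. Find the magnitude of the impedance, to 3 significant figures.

X_L = ωL = 5820 Ω
X_C = 1/(ωC) = 2350 Ω
Net reactance X = X_L − X_C = 3480 Ω
Z = 343 + j3480 Ω
|Z| = √(343² + 3480²) = 3500 Ω

3500 Ω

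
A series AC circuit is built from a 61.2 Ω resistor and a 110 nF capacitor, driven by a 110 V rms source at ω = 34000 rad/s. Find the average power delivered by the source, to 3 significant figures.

9.84 W

X_C = 1/(ωC) = 267 Ω
Z = 61.2 − j267 Ω
|Z| = √(61.2² + 267²) = 274 Ω
∠Z = arctan(-267/61.2) = -77.1°
I = V/|Z| = 401 mA
P = VI cos φ = 110 × 0.401 × cos(-77.1°) = 9.84 W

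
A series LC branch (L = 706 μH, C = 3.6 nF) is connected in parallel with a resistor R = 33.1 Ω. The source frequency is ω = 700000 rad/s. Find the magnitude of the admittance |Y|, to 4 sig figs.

31.91 mS

X_L = ωL = 494.2 Ω
X_C = 1/(ωC) = 396.8 Ω
Branch 1: Z₁ = R = 33.10 Ω
Branch 2 (series LC): Z₂ = j(X_L − X_C) = j97.37 Ω
Parallel: Z = Z₁Z₂/(Z₁+Z₂), |Z| = 31.34 Ω, ∠Z = 18.77°
|Y| = 1/|Z| = 31.91 mS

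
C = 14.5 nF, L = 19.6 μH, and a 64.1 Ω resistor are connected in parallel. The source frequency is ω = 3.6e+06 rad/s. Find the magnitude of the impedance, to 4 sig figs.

24.33 Ω

X_L = ωL = 70.56 Ω
X_C = 1/(ωC) = 19.16 Ω
Parallel: admittances add. Y = 1/R + 1/(jωL) + jωC
Y = (0.01560 + j0.03803) S
|Y| = 0.04110 S → |Z| = 1/|Y| = 24.33 Ω, ∠Z = −∠Y = -67.69°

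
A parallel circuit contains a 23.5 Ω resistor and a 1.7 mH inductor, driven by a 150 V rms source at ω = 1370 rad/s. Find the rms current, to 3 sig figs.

X_L = ωL = 2.33 Ω
Parallel: admittances add. Y = 1/R + 1/(jωL)
Y = (0.0426 − j0.429) S
|Y| = 0.431 S → |Z| = 1/|Y| = 2.32 Ω, ∠Z = −∠Y = 84.3°
I = V/|Z| = 150/2.32 = 64.7 A

64.7 A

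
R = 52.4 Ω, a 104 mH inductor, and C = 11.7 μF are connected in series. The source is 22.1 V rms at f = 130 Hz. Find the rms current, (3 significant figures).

ω = 2πf = 816.8 rad/s
X_L = ωL = 84.9 Ω
X_C = 1/(ωC) = 105 Ω
Net reactance X = X_L − X_C = -19.7 Ω
Z = 52.4 − j19.7 Ω
|Z| = √(52.4² + 19.7²) = 56.0 Ω
I = V/|Z| = 22.1/56.0 = 395 mA

395 mA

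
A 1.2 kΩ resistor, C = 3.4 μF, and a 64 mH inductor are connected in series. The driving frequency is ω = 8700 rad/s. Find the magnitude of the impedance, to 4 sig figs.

X_L = ωL = 556.8 Ω
X_C = 1/(ωC) = 33.81 Ω
Net reactance X = X_L − X_C = 523.0 Ω
Z = 1200 + j523.0 Ω
|Z| = √(1200² + 523.0²) = 1309 Ω

1309 Ω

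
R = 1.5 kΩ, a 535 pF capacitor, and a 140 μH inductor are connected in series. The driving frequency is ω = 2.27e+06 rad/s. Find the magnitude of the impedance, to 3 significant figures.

X_L = ωL = 318 Ω
X_C = 1/(ωC) = 823 Ω
Net reactance X = X_L − X_C = -506 Ω
Z = 1500 − j506 Ω
|Z| = √(1500² + 506²) = 1580 Ω

1580 Ω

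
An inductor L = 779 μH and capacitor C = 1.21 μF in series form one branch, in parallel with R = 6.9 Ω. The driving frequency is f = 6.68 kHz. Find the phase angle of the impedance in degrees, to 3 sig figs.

ω = 2πf = 41970 rad/s
X_L = ωL = 32.7 Ω
X_C = 1/(ωC) = 19.7 Ω
Branch 1: Z₁ = R = 6.90 Ω
Branch 2 (series LC): Z₂ = j(X_L − X_C) = j13.0 Ω
Parallel: Z = Z₁Z₂/(Z₁+Z₂), |Z| = 6.10 Ω, ∠Z = 27.9°

27.9°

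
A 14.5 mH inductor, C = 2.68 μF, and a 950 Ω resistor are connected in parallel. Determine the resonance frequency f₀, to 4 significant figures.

807.4 Hz

ω₀ = 1/√(LC) = 1/√(0.0145 × 2.68e-06) = 5073 rad/s
f₀ = ω₀/(2π) = 807.4 Hz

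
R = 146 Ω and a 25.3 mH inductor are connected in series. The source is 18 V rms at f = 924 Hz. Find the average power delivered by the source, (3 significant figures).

ω = 2πf = 5806 rad/s
X_L = ωL = 147 Ω
Z = 146 + j147 Ω
|Z| = √(146² + 147²) = 207 Ω
∠Z = arctan(147/146) = 45.2°
I = V/|Z| = 86.9 mA
P = VI cos φ = 18 × 0.0869 × cos(45.2°) = 1.10 W

1.10 W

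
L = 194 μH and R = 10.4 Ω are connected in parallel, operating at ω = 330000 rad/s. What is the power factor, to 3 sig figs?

X_L = ωL = 64.0 Ω
Parallel: admittances add. Y = 1/R + 1/(jωL)
Y = (0.0962 − j0.0156) S
|Y| = 0.0974 S → |Z| = 1/|Y| = 10.3 Ω, ∠Z = −∠Y = 9.23°
cos φ = cos(9.23°) = 0.987

0.987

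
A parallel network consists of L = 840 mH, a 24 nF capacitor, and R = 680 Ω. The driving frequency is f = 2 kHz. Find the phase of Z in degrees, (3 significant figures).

ω = 2πf = 12570 rad/s
X_L = ωL = 10600 Ω
X_C = 1/(ωC) = 3320 Ω
Parallel: admittances add. Y = 1/R + 1/(jωL) + jωC
Y = (0.00147 + j0.000207) S
|Y| = 0.00149 S → |Z| = 1/|Y| = 673 Ω, ∠Z = −∠Y = -8.01°

-8.01°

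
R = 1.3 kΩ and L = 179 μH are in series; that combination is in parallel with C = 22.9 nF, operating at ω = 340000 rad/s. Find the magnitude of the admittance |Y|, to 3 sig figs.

7.79 mS

X_L = ωL = 60.9 Ω
X_C = 1/(ωC) = 128 Ω
Branch 1 (R+jX_L): Z₁ = 1300 + j60.9 Ω, |Z₁| = 1300 Ω
Branch 2 (−jX_C): Z₂ = −j128 Ω
Parallel: Z = Z₁Z₂/(Z₁+Z₂), |Z| = 128 Ω, ∠Z = -84.3°
|Y| = 1/|Z| = 7.79 mS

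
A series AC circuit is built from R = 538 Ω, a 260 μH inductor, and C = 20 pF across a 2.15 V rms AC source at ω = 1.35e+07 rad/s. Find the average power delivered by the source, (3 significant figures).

X_L = ωL = 3510 Ω
X_C = 1/(ωC) = 3700 Ω
Net reactance X = X_L − X_C = -194 Ω
Z = 538 − j194 Ω
|Z| = √(538² + 194²) = 572 Ω
∠Z = arctan(-194/538) = -19.8°
I = V/|Z| = 3.76 mA
P = VI cos φ = 2.15 × 0.00376 × cos(-19.8°) = 7.61 mW

7.61 mW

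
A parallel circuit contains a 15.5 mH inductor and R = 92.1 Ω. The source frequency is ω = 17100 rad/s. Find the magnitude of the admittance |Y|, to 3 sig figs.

X_L = ωL = 265 Ω
Parallel: admittances add. Y = 1/R + 1/(jωL)
Y = (0.0109 − j0.00377) S
|Y| = 0.0115 S → |Z| = 1/|Y| = 87.0 Ω, ∠Z = −∠Y = 19.2°

11.5 mS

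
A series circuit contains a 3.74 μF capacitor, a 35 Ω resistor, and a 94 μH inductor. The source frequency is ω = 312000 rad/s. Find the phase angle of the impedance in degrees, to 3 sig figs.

39.1°

X_L = ωL = 29.3 Ω
X_C = 1/(ωC) = 0.857 Ω
Net reactance X = X_L − X_C = 28.5 Ω
Z = 35.0 + j28.5 Ω
|Z| = √(35.0² + 28.5²) = 45.1 Ω
∠Z = arctan(28.5/35.0) = 39.1°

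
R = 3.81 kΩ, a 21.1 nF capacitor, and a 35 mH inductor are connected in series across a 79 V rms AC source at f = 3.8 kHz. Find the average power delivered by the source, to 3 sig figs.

ω = 2πf = 23880 rad/s
X_L = ωL = 836 Ω
X_C = 1/(ωC) = 1980 Ω
Net reactance X = X_L − X_C = -1150 Ω
Z = 3810 − j1150 Ω
|Z| = √(3810² + 1150²) = 3980 Ω
∠Z = arctan(-1150/3810) = -16.8°
I = V/|Z| = 19.9 mA
P = VI cos φ = 79 × 0.0199 × cos(-16.8°) = 1.50 W

1.50 W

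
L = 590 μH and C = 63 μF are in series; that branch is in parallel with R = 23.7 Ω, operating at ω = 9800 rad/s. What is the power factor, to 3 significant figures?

0.173

X_L = ωL = 5.78 Ω
X_C = 1/(ωC) = 1.62 Ω
Branch 1: Z₁ = R = 23.7 Ω
Branch 2 (series LC): Z₂ = j(X_L − X_C) = j4.16 Ω
Parallel: Z = Z₁Z₂/(Z₁+Z₂), |Z| = 4.10 Ω, ∠Z = 80.0°
cos φ = cos(80.0°) = 0.173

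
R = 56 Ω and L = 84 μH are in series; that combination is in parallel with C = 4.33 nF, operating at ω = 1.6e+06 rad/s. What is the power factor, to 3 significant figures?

0.976

X_L = ωL = 134 Ω
X_C = 1/(ωC) = 144 Ω
Branch 1 (R+jX_L): Z₁ = 56.0 + j134 Ω, |Z₁| = 146 Ω
Branch 2 (−jX_C): Z₂ = −j144 Ω
Parallel: Z = Z₁Z₂/(Z₁+Z₂), |Z| = 370 Ω, ∠Z = -12.6°
cos φ = cos(-12.6°) = 0.976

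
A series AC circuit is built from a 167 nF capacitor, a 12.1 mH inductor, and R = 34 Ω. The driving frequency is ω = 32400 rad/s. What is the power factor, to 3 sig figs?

0.162

X_L = ωL = 392 Ω
X_C = 1/(ωC) = 185 Ω
Net reactance X = X_L − X_C = 207 Ω
Z = 34.0 + j207 Ω
|Z| = √(34.0² + 207²) = 210 Ω
∠Z = arctan(207/34.0) = 80.7°
cos φ = cos(80.7°) = 0.162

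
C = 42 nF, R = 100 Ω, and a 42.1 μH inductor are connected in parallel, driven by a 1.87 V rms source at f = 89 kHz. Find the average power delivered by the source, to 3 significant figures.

35.0 mW

ω = 2πf = 559200 rad/s
X_L = ωL = 23.5 Ω
X_C = 1/(ωC) = 42.6 Ω
Parallel: admittances add. Y = 1/R + 1/(jωL) + jωC
Y = (0.0100 − j0.0190) S
|Y| = 0.0215 S → |Z| = 1/|Y| = 46.6 Ω, ∠Z = −∠Y = 62.2°
I = V/|Z| = 40.1 mA
P = VI cos φ = 1.87 × 0.0401 × cos(62.2°) = 35.0 mW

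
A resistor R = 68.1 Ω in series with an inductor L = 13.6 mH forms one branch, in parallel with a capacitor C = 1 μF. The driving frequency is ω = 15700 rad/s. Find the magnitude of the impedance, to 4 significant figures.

X_L = ωL = 213.5 Ω
X_C = 1/(ωC) = 63.69 Ω
Branch 1 (R+jX_L): Z₁ = 68.10 + j213.5 Ω, |Z₁| = 224.1 Ω
Branch 2 (−jX_C): Z₂ = −j63.69 Ω
Parallel: Z = Z₁Z₂/(Z₁+Z₂), |Z| = 86.74 Ω, ∠Z = -83.25°

86.74 Ω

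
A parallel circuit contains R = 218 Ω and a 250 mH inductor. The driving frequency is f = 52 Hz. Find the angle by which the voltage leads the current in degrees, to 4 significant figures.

69.46°

ω = 2πf = 326.7 rad/s
X_L = ωL = 81.68 Ω
Parallel: admittances add. Y = 1/R + 1/(jωL)
Y = (0.004587 − j0.01224) S
|Y| = 0.01307 S → |Z| = 1/|Y| = 76.49 Ω, ∠Z = −∠Y = 69.46°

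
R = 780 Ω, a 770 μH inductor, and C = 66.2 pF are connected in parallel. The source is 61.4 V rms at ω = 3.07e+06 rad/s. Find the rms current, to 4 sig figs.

79.87 mA

X_L = ωL = 2364 Ω
X_C = 1/(ωC) = 4920 Ω
Parallel: admittances add. Y = 1/R + 1/(jωL) + jωC
Y = (0.001282 − j0.0002198) S
|Y| = 0.001301 S → |Z| = 1/|Y| = 768.8 Ω, ∠Z = −∠Y = 9.728°
I = V/|Z| = 61.4/768.8 = 79.87 mA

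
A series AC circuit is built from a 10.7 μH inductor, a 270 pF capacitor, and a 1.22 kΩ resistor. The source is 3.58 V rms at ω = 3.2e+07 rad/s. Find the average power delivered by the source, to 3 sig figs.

10.2 mW

X_L = ωL = 342 Ω
X_C = 1/(ωC) = 116 Ω
Net reactance X = X_L − X_C = 227 Ω
Z = 1220 + j227 Ω
|Z| = √(1220² + 227²) = 1240 Ω
∠Z = arctan(227/1220) = 10.5°
I = V/|Z| = 2.89 mA
P = VI cos φ = 3.58 × 0.00289 × cos(10.5°) = 10.2 mW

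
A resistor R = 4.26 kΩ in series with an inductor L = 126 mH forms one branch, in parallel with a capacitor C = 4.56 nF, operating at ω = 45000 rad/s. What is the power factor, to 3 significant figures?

0.675

X_L = ωL = 5670 Ω
X_C = 1/(ωC) = 4870 Ω
Branch 1 (R+jX_L): Z₁ = 4260 + j5670 Ω, |Z₁| = 7090 Ω
Branch 2 (−jX_C): Z₂ = −j4870 Ω
Parallel: Z = Z₁Z₂/(Z₁+Z₂), |Z| = 7970 Ω, ∠Z = -47.5°
cos φ = cos(-47.5°) = 0.675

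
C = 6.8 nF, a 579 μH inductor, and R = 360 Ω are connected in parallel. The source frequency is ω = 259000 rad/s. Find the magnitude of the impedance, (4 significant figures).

177.3 Ω

X_L = ωL = 150.0 Ω
X_C = 1/(ωC) = 567.8 Ω
Parallel: admittances add. Y = 1/R + 1/(jωL) + jωC
Y = (0.002778 − j0.004907) S
|Y| = 0.005639 S → |Z| = 1/|Y| = 177.3 Ω, ∠Z = −∠Y = 60.49°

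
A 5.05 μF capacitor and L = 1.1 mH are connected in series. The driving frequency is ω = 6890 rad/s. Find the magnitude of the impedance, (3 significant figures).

X_L = ωL = 7.58 Ω
X_C = 1/(ωC) = 28.7 Ω
Net reactance X = X_L − X_C = -21.2 Ω
Z = − j21.2 Ω
|Z| = √(0² + 21.2²) = 21.2 Ω

21.2 Ω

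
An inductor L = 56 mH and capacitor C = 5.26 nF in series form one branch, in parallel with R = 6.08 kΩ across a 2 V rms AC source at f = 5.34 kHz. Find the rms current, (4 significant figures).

622.2 μA

ω = 2πf = 33550 rad/s
X_L = ωL = 1879 Ω
X_C = 1/(ωC) = 5666 Ω
Branch 1: Z₁ = R = 6080 Ω
Branch 2 (series LC): Z₂ = j(X_L − X_C) = −j3787 Ω
Parallel: Z = Z₁Z₂/(Z₁+Z₂), |Z| = 3215 Ω, ∠Z = -58.08°
I = V/|Z| = 2/3215 = 622.2 μA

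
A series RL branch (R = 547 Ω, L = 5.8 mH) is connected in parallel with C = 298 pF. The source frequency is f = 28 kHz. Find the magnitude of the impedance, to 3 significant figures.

1220 Ω

ω = 2πf = 175900 rad/s
X_L = ωL = 1020 Ω
X_C = 1/(ωC) = 19100 Ω
Branch 1 (R+jX_L): Z₁ = 547 + j1020 Ω, |Z₁| = 1160 Ω
Branch 2 (−jX_C): Z₂ = −j19100 Ω
Parallel: Z = Z₁Z₂/(Z₁+Z₂), |Z| = 1220 Ω, ∠Z = 60.1°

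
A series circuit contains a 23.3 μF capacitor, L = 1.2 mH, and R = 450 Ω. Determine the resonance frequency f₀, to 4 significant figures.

ω₀ = 1/√(LC) = 1/√(0.0012 × 2.33e-05) = 5980 rad/s
f₀ = ω₀/(2π) = 951.8 Hz

951.8 Hz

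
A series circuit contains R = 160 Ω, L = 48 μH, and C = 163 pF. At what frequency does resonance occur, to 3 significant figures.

1.80 MHz

ω₀ = 1/√(LC) = 1/√(4.8e-05 × 1.63e-10) = 1.131e+07 rad/s
f₀ = ω₀/(2π) = 1.80 MHz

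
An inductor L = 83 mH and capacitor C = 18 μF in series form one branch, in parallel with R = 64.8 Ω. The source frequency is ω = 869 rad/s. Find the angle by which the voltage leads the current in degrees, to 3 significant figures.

X_L = ωL = 72.1 Ω
X_C = 1/(ωC) = 63.9 Ω
Branch 1: Z₁ = R = 64.8 Ω
Branch 2 (series LC): Z₂ = j(X_L − X_C) = j8.20 Ω
Parallel: Z = Z₁Z₂/(Z₁+Z₂), |Z| = 8.13 Ω, ∠Z = 82.8°

82.8°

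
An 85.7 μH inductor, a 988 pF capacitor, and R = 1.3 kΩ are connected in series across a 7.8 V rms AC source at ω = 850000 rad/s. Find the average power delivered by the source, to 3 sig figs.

X_L = ωL = 72.8 Ω
X_C = 1/(ωC) = 1190 Ω
Net reactance X = X_L − X_C = -1120 Ω
Z = 1300 − j1120 Ω
|Z| = √(1300² + 1120²) = 1710 Ω
∠Z = arctan(-1120/1300) = -40.7°
I = V/|Z| = 4.55 mA
P = VI cos φ = 7.8 × 0.00455 × cos(-40.7°) = 26.9 mW

26.9 mW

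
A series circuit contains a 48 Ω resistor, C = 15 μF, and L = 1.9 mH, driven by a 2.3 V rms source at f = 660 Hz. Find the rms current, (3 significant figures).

ω = 2πf = 4147 rad/s
X_L = ωL = 7.88 Ω
X_C = 1/(ωC) = 16.1 Ω
Net reactance X = X_L − X_C = -8.20 Ω
Z = 48.0 − j8.20 Ω
|Z| = √(48.0² + 8.20²) = 48.7 Ω
I = V/|Z| = 2.3/48.7 = 47.2 mA

47.2 mA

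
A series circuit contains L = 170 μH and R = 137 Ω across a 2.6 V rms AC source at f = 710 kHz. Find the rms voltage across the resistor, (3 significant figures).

0.462 V

ω = 2πf = 4.461e+06 rad/s
X_L = ωL = 758 Ω
Z = 137 + j758 Ω
|Z| = √(137² + 758²) = 771 Ω
I = V/|Z| = 3.37 mA
V_R = I·|Z_R| = 0.00337 × 137 = 0.462 V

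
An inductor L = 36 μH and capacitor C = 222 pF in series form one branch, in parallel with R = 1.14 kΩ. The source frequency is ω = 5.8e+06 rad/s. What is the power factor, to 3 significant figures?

0.446

X_L = ωL = 209 Ω
X_C = 1/(ωC) = 777 Ω
Branch 1: Z₁ = R = 1140 Ω
Branch 2 (series LC): Z₂ = j(X_L − X_C) = −j568 Ω
Parallel: Z = Z₁Z₂/(Z₁+Z₂), |Z| = 508 Ω, ∠Z = -63.5°
cos φ = cos(-63.5°) = 0.446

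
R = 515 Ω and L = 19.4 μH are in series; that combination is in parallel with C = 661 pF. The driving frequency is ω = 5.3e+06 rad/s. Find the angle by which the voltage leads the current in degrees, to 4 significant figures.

-59.18°

X_L = ωL = 102.8 Ω
X_C = 1/(ωC) = 285.4 Ω
Branch 1 (R+jX_L): Z₁ = 515.0 + j102.8 Ω, |Z₁| = 525.2 Ω
Branch 2 (−jX_C): Z₂ = −j285.4 Ω
Parallel: Z = Z₁Z₂/(Z₁+Z₂), |Z| = 274.3 Ω, ∠Z = -59.18°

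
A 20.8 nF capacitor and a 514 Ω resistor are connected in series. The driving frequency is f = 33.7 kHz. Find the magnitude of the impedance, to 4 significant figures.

ω = 2πf = 211700 rad/s
X_C = 1/(ωC) = 227.1 Ω
Z = 514.0 − j227.1 Ω
|Z| = √(514.0² + 227.1²) = 561.9 Ω

561.9 Ω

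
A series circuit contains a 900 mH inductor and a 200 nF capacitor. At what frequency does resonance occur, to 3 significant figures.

ω₀ = 1/√(LC) = 1/√(0.9 × 2e-07) = 2357 rad/s
f₀ = ω₀/(2π) = 375 Hz

375 Hz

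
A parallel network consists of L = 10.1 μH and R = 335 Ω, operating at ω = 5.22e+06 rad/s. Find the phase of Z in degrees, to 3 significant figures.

81.1°

X_L = ωL = 52.7 Ω
Parallel: admittances add. Y = 1/R + 1/(jωL)
Y = (0.00299 − j0.0190) S
|Y| = 0.0192 S → |Z| = 1/|Y| = 52.1 Ω, ∠Z = −∠Y = 81.1°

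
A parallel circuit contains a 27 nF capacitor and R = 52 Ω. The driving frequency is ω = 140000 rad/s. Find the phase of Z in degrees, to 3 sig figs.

X_C = 1/(ωC) = 265 Ω
Parallel: admittances add. Y = 1/R + jωC
Y = (0.0192 + j0.00378) S
|Y| = 0.0196 S → |Z| = 1/|Y| = 51.0 Ω, ∠Z = −∠Y = -11.1°

-11.1°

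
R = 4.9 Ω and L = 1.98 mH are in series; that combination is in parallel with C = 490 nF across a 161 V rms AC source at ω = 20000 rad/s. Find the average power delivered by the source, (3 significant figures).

79.8 W

X_L = ωL = 39.6 Ω
X_C = 1/(ωC) = 102 Ω
Branch 1 (R+jX_L): Z₁ = 4.90 + j39.6 Ω, |Z₁| = 39.9 Ω
Branch 2 (−jX_C): Z₂ = −j102 Ω
Parallel: Z = Z₁Z₂/(Z₁+Z₂), |Z| = 65.0 Ω, ∠Z = 78.5°
I = V/|Z| = 2.48 A
P = VI cos φ = 161 × 2.48 × cos(78.5°) = 79.8 W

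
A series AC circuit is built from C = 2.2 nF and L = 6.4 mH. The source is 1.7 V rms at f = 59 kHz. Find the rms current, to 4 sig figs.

ω = 2πf = 370700 rad/s
X_L = ωL = 2373 Ω
X_C = 1/(ωC) = 1226 Ω
Net reactance X = X_L − X_C = 1146 Ω
Z = j1146 Ω
|Z| = √(0² + 1146²) = 1146 Ω
I = V/|Z| = 1.7/1146 = 1.483 mA

1.483 mA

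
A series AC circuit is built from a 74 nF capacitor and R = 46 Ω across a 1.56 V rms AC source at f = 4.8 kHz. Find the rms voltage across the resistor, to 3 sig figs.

ω = 2πf = 30160 rad/s
X_C = 1/(ωC) = 448 Ω
Z = 46.0 − j448 Ω
|Z| = √(46.0² + 448²) = 450 Ω
I = V/|Z| = 3.46 mA
V_R = I·|Z_R| = 0.00346 × 46.0 = 0.159 V

0.159 V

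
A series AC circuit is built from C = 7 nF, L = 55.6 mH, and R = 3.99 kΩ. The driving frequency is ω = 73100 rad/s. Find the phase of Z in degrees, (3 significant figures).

27.9°

X_L = ωL = 4060 Ω
X_C = 1/(ωC) = 1950 Ω
Net reactance X = X_L − X_C = 2110 Ω
Z = 3990 + j2110 Ω
|Z| = √(3990² + 2110²) = 4510 Ω
∠Z = arctan(2110/3990) = 27.9°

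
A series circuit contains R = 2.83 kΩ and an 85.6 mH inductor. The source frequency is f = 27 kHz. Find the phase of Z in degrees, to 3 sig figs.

ω = 2πf = 169600 rad/s
X_L = ωL = 14500 Ω
Z = 2830 + j14500 Ω
|Z| = √(2830² + 14500²) = 14800 Ω
∠Z = arctan(14500/2830) = 79.0°

79.0°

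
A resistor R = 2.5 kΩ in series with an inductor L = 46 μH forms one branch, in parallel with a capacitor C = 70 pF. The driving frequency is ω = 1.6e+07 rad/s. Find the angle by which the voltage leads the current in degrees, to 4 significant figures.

-70.01°

X_L = ωL = 736.0 Ω
X_C = 1/(ωC) = 892.9 Ω
Branch 1 (R+jX_L): Z₁ = 2500 + j736.0 Ω, |Z₁| = 2606 Ω
Branch 2 (−jX_C): Z₂ = −j892.9 Ω
Parallel: Z = Z₁Z₂/(Z₁+Z₂), |Z| = 928.9 Ω, ∠Z = -70.01°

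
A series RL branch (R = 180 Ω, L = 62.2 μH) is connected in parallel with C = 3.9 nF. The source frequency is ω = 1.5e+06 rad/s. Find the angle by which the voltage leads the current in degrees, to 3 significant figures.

X_L = ωL = 93.3 Ω
X_C = 1/(ωC) = 171 Ω
Branch 1 (R+jX_L): Z₁ = 180 + j93.3 Ω, |Z₁| = 203 Ω
Branch 2 (−jX_C): Z₂ = −j171 Ω
Parallel: Z = Z₁Z₂/(Z₁+Z₂), |Z| = 177 Ω, ∠Z = -39.3°

-39.3°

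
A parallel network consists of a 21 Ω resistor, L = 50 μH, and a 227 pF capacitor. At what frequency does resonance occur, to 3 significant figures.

1.49 MHz

ω₀ = 1/√(LC) = 1/√(5e-05 × 2.27e-10) = 9.386e+06 rad/s
f₀ = ω₀/(2π) = 1.49 MHz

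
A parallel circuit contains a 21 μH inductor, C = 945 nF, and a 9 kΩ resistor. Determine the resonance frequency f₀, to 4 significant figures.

35.73 kHz

ω₀ = 1/√(LC) = 1/√(2.1e-05 × 9.45e-07) = 224500 rad/s
f₀ = ω₀/(2π) = 35.73 kHz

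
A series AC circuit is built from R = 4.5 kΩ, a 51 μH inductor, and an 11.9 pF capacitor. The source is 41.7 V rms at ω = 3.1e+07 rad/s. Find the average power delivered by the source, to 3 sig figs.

364 mW

X_L = ωL = 1580 Ω
X_C = 1/(ωC) = 2710 Ω
Net reactance X = X_L − X_C = -1130 Ω
Z = 4500 − j1130 Ω
|Z| = √(4500² + 1130²) = 4640 Ω
∠Z = arctan(-1130/4500) = -14.1°
I = V/|Z| = 8.99 mA
P = VI cos φ = 41.7 × 0.00899 × cos(-14.1°) = 364 mW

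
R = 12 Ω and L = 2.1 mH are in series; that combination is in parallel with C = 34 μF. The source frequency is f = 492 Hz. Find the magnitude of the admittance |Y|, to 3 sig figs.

95.3 mS

ω = 2πf = 3091 rad/s
X_L = ωL = 6.49 Ω
X_C = 1/(ωC) = 9.51 Ω
Branch 1 (R+jX_L): Z₁ = 12.0 + j6.49 Ω, |Z₁| = 13.6 Ω
Branch 2 (−jX_C): Z₂ = −j9.51 Ω
Parallel: Z = Z₁Z₂/(Z₁+Z₂), |Z| = 10.5 Ω, ∠Z = -47.5°
|Y| = 1/|Z| = 95.3 mS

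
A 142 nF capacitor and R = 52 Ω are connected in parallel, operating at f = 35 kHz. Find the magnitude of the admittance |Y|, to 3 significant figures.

ω = 2πf = 219900 rad/s
X_C = 1/(ωC) = 32.0 Ω
Parallel: admittances add. Y = 1/R + jωC
Y = (0.0192 + j0.0312) S
|Y| = 0.0367 S → |Z| = 1/|Y| = 27.3 Ω, ∠Z = −∠Y = -58.4°

36.7 mS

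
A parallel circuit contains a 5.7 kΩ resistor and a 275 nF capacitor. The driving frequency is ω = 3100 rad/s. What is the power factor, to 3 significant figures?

0.202

X_C = 1/(ωC) = 1170 Ω
Parallel: admittances add. Y = 1/R + jωC
Y = (0.000175 + j0.000853) S
|Y| = 0.000870 S → |Z| = 1/|Y| = 1150 Ω, ∠Z = −∠Y = -78.4°
cos φ = cos(-78.4°) = 0.202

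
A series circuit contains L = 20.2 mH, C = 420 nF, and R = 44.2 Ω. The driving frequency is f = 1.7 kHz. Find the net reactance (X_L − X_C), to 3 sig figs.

ω = 2πf = 10680 rad/s
X_L = ωL = 216 Ω
X_C = 1/(ωC) = 223 Ω
X = 216 − 223 = -7.14 Ω

-7.14 Ω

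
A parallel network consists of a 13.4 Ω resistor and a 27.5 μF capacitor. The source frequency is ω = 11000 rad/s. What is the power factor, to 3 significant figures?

X_C = 1/(ωC) = 3.31 Ω
Parallel: admittances add. Y = 1/R + jωC
Y = (0.0746 + j0.302) S
|Y| = 0.312 S → |Z| = 1/|Y| = 3.21 Ω, ∠Z = −∠Y = -76.1°
cos φ = cos(-76.1°) = 0.240

0.240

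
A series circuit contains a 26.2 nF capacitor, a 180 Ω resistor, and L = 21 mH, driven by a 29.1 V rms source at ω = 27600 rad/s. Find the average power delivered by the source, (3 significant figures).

225 mW

X_L = ωL = 580 Ω
X_C = 1/(ωC) = 1380 Ω
Net reactance X = X_L − X_C = -803 Ω
Z = 180 − j803 Ω
|Z| = √(180² + 803²) = 823 Ω
∠Z = arctan(-803/180) = -77.4°
I = V/|Z| = 35.3 mA
P = VI cos φ = 29.1 × 0.0353 × cos(-77.4°) = 225 mW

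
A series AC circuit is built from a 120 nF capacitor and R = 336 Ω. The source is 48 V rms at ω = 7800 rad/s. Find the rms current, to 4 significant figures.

42.86 mA

X_C = 1/(ωC) = 1068 Ω
Z = 336.0 − j1068 Ω
|Z| = √(336.0² + 1068²) = 1120 Ω
I = V/|Z| = 48/1120 = 42.86 mA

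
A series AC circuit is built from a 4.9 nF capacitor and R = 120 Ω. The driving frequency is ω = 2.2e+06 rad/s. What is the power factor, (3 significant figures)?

X_C = 1/(ωC) = 92.8 Ω
Z = 120 − j92.8 Ω
|Z| = √(120² + 92.8²) = 152 Ω
∠Z = arctan(-92.8/120) = -37.7°
cos φ = cos(-37.7°) = 0.791

0.791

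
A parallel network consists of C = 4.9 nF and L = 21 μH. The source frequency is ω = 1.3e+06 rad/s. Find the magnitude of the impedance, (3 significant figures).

33.0 Ω

X_L = ωL = 27.3 Ω
X_C = 1/(ωC) = 157 Ω
Parallel: admittances add. Y = 1/(jωL) + jωC
Y = (0 − j0.0303) S
|Y| = 0.0303 S → |Z| = 1/|Y| = 33.0 Ω, ∠Z = −∠Y = 90.0°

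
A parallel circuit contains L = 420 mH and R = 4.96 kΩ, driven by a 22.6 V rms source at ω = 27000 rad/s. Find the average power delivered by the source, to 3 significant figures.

X_L = ωL = 11300 Ω
Parallel: admittances add. Y = 1/R + 1/(jωL)
Y = (0.000202 − j8.82e-05) S
|Y| = 0.000220 S → |Z| = 1/|Y| = 4540 Ω, ∠Z = −∠Y = 23.6°
I = V/|Z| = 4.97 mA
P = VI cos φ = 22.6 × 0.00497 × cos(23.6°) = 103 mW

103 mW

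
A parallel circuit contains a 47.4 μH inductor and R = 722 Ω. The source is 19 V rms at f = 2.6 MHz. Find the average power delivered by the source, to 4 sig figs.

ω = 2πf = 1.634e+07 rad/s
X_L = ωL = 774.3 Ω
Parallel: admittances add. Y = 1/R + 1/(jωL)
Y = (0.001385 − j0.001291) S
|Y| = 0.001894 S → |Z| = 1/|Y| = 528.1 Ω, ∠Z = −∠Y = 43.00°
I = V/|Z| = 35.98 mA
P = VI cos φ = 19 × 0.03598 × cos(43.00°) = 500.0 mW

500.0 mW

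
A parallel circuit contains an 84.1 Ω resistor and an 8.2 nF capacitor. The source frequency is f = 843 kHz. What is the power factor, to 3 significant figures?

ω = 2πf = 5.297e+06 rad/s
X_C = 1/(ωC) = 23.0 Ω
Parallel: admittances add. Y = 1/R + jωC
Y = (0.0119 + j0.0434) S
|Y| = 0.0450 S → |Z| = 1/|Y| = 22.2 Ω, ∠Z = −∠Y = -74.7°
cos φ = cos(-74.7°) = 0.264

0.264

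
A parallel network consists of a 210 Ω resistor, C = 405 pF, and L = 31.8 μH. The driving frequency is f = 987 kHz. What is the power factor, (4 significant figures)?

0.8809

ω = 2πf = 6.202e+06 rad/s
X_L = ωL = 197.2 Ω
X_C = 1/(ωC) = 398.2 Ω
Parallel: admittances add. Y = 1/R + 1/(jωL) + jωC
Y = (0.004762 − j0.002559) S
|Y| = 0.005406 S → |Z| = 1/|Y| = 185.0 Ω, ∠Z = −∠Y = 28.25°
cos φ = cos(28.25°) = 0.8809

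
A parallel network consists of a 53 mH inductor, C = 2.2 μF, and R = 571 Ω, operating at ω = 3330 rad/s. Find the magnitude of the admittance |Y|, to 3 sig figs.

X_L = ωL = 176 Ω
X_C = 1/(ωC) = 137 Ω
Parallel: admittances add. Y = 1/R + 1/(jωL) + jωC
Y = (0.00175 + j0.00166) S
|Y| = 0.00241 S → |Z| = 1/|Y| = 414 Ω, ∠Z = −∠Y = -43.5°

2.41 mS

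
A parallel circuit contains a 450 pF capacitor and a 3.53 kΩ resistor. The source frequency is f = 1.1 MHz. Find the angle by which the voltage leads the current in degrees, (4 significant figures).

-84.80°

ω = 2πf = 6.912e+06 rad/s
X_C = 1/(ωC) = 321.5 Ω
Parallel: admittances add. Y = 1/R + jωC
Y = (0.0002833 + j0.003110) S
|Y| = 0.003123 S → |Z| = 1/|Y| = 320.2 Ω, ∠Z = −∠Y = -84.80°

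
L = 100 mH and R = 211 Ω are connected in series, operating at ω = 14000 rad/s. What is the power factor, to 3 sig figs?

X_L = ωL = 1400 Ω
Z = 211 + j1400 Ω
|Z| = √(211² + 1400²) = 1420 Ω
∠Z = arctan(1400/211) = 81.4°
cos φ = cos(81.4°) = 0.149

0.149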